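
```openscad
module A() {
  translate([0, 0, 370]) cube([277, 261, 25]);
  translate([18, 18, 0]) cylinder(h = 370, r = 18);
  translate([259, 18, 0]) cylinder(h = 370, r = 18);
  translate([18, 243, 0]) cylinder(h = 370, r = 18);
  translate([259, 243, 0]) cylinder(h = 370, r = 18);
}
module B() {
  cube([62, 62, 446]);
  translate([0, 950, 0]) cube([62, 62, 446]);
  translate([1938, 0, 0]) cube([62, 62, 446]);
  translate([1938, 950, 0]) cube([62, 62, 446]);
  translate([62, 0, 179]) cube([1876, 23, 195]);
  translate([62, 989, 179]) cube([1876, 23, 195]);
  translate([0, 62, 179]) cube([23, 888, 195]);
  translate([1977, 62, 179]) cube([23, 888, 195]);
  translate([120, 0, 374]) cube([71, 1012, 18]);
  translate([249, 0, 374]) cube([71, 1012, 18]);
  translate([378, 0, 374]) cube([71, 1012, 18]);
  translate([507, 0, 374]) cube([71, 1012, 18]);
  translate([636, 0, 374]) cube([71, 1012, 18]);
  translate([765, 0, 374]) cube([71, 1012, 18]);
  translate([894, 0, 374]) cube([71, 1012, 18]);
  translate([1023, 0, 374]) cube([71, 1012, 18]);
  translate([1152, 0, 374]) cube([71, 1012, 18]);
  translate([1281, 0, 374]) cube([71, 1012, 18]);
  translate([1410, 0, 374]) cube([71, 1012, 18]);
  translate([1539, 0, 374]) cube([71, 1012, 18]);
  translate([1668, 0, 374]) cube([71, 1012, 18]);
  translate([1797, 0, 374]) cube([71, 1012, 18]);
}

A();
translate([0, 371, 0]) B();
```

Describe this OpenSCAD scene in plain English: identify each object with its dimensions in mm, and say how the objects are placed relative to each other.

A is a four-legged stool. The seat is 277×261 mm, 25 mm thick, top at z = 395 mm. It stands on four round legs, each 36 mm in diameter, from z = 0 to the seat underside, each leg's axis is inset half a diameter from the nearest pair of seat edges (so the leg's bounding box is flush with the corner).

B is a bed frame 2000 mm long (x) by 1012 mm wide (y). Four 62×62 mm corner posts, 446 mm tall, at the corners of the footprint. Four rails of 23 mm thickness and 195 mm height run between adjacent posts with their undersides at z = 179 mm, their outer faces flush with the outside of the frame (the two x-running rails run between the posts' inner faces; the two y-running rails run between the posts' inner faces). 14 slats, each 71 mm wide (x) and 18 mm thick, lie across the top of the two x-running rails, running the full 1012 mm width of the frame in y; the slats are evenly spaced along x between the inner faces of the end posts with equal gaps (rounded down to the nearest mm) at the −x end and between each pair — any rounding remainder accumulates at the +x end.

The bed frame is on the floor beside the stool on its +y side.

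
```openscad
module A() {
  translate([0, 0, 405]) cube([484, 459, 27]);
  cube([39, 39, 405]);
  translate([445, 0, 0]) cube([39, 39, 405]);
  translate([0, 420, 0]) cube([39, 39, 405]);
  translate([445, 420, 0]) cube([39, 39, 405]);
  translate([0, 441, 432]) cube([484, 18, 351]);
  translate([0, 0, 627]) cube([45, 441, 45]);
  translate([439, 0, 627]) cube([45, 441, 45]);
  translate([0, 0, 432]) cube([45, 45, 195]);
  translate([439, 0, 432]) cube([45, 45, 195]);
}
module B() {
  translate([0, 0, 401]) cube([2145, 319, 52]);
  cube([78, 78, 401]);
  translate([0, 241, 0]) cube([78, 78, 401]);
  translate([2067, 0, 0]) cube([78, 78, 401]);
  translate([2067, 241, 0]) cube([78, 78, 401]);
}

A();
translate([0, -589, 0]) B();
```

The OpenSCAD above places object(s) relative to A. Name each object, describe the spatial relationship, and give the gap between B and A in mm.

The bench's nearest face is 270 mm from the chair's −y face.

A is a chair. B is a bench. The bench is on the floor beside the chair on its −y side. The gap between the bench and the chair is 270 mm.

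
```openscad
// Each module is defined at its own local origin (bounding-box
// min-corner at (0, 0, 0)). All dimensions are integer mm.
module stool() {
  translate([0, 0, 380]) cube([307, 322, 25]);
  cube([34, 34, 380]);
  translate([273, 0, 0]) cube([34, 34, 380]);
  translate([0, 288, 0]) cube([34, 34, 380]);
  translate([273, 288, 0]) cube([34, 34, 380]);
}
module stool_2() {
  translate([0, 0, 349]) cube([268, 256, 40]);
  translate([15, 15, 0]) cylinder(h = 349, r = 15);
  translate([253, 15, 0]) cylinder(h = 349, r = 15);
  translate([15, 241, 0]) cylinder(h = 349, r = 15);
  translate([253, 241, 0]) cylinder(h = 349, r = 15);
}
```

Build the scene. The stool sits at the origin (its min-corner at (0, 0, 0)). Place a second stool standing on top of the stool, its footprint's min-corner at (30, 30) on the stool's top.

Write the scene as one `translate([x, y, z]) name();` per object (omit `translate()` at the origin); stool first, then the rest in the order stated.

stool();
translate([30, 30, 405]) stool_2();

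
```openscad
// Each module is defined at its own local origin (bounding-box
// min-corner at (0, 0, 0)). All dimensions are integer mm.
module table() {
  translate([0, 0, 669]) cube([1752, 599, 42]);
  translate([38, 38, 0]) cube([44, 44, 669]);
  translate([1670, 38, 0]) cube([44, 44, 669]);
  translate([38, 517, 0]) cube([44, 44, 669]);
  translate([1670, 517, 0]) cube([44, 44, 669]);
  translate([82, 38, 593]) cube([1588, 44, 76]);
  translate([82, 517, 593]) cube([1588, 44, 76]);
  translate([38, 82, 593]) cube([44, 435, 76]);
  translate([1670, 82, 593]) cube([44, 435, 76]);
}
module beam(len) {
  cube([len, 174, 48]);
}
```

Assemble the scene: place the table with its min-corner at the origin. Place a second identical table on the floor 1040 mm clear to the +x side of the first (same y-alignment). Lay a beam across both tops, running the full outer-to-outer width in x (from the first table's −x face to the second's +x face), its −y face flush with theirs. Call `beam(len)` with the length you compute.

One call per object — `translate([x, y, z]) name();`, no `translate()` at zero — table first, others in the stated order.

table();
translate([2792, 0, 0]) table();
translate([0, 0, 711]) beam(4544);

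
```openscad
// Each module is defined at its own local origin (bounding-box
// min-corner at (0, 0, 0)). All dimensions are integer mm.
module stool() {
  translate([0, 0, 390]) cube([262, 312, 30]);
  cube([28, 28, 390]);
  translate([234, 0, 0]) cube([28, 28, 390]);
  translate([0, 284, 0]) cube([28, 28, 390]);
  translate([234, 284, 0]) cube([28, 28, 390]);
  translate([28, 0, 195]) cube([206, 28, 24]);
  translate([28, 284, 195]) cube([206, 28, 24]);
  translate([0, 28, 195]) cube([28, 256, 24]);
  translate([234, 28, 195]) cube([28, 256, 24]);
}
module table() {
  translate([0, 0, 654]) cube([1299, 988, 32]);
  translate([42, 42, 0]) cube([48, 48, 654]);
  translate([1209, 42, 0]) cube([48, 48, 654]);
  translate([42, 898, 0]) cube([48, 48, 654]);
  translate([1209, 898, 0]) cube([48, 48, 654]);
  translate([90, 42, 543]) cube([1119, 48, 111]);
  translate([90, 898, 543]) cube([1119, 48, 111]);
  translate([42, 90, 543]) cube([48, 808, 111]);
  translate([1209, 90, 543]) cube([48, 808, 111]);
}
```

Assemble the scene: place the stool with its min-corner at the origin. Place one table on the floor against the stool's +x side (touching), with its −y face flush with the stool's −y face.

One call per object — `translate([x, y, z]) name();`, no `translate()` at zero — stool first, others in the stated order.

stool();
translate([262, 0, 0]) table();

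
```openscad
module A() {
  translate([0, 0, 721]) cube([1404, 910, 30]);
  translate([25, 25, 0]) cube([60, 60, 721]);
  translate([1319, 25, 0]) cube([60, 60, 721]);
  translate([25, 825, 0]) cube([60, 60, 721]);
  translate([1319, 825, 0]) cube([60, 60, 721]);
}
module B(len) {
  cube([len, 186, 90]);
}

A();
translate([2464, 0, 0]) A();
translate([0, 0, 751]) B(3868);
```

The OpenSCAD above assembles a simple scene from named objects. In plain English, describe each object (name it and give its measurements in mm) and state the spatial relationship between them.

A is a table: top 1404 mm (x) × 910 mm (y), 30 mm thick, upper face at z = 751 mm, on four 60×60 mm square legs, each inset 25 mm from the nearest pair of top edges, running from z = 0 to the bottom of the top.

B is a rectangular beam 3868 mm long (x), 186 mm deep (y), 90 mm thick (z).

The beam spans the tops of two tables placed 1060 mm apart, resting at z = 751 mm.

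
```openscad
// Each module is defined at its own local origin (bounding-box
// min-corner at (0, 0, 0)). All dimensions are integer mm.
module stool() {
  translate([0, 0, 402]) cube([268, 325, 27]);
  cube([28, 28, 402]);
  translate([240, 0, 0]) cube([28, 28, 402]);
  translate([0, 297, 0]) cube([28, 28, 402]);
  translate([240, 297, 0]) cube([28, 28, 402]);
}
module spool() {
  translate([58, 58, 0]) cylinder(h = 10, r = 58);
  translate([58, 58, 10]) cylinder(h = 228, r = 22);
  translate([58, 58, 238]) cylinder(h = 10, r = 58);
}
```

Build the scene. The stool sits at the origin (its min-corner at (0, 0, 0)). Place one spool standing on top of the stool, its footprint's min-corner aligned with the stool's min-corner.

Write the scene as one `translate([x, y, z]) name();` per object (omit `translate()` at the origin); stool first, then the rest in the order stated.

stool();
translate([0, 0, 429]) spool();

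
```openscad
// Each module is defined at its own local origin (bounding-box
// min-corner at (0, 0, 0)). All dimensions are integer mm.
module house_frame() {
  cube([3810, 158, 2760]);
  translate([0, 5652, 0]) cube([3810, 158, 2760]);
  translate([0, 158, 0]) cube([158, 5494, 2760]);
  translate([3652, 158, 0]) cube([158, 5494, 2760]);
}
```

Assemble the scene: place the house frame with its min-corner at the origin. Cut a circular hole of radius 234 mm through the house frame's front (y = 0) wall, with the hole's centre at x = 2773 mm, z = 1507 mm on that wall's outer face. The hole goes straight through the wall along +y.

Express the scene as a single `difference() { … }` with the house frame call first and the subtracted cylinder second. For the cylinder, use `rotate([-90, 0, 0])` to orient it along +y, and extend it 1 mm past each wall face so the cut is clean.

difference() {
  house_frame();
  translate([2773, -1, 1507]) rotate([-90, 0, 0]) cylinder(h = 160, r = 234);
}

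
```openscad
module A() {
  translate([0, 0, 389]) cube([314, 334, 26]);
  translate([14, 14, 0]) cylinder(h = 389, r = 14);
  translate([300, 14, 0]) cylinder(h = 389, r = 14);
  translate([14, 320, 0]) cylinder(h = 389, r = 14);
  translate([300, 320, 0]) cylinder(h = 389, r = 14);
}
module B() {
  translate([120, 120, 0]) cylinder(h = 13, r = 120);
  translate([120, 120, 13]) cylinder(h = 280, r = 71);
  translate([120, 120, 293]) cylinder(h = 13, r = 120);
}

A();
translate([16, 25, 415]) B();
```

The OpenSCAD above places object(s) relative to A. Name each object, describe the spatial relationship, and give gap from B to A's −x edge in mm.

The spool's min-x is at 16; the stool's min-x is 0; gap = 16 mm.

A is a stool. B is a spool. The spool is on top of the stool. The gap from the spool to the stool's −x edge is 16 mm.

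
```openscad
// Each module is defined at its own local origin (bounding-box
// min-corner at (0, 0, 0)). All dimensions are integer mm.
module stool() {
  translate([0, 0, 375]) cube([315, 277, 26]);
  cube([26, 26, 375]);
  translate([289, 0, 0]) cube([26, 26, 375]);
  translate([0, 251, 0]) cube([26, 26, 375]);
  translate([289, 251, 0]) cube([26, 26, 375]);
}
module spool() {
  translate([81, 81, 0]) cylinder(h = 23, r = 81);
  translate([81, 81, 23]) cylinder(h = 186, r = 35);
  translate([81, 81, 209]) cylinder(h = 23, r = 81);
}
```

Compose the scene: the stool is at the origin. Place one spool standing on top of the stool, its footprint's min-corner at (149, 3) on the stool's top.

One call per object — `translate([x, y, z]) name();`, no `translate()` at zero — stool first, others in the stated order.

stool();
translate([149, 3, 401]) spool();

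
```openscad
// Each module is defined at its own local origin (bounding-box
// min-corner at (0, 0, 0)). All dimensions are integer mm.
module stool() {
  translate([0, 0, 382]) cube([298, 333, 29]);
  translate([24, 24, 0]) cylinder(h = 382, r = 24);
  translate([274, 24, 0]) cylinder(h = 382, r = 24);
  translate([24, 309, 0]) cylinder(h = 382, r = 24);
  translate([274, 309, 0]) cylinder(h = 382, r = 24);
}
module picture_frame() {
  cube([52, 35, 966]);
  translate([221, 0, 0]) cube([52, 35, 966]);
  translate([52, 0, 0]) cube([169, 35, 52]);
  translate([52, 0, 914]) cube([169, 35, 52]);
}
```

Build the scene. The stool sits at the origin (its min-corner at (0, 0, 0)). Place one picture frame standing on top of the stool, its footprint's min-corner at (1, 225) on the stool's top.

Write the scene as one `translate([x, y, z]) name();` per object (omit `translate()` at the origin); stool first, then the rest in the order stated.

stool();
translate([1, 225, 411]) picture_frame();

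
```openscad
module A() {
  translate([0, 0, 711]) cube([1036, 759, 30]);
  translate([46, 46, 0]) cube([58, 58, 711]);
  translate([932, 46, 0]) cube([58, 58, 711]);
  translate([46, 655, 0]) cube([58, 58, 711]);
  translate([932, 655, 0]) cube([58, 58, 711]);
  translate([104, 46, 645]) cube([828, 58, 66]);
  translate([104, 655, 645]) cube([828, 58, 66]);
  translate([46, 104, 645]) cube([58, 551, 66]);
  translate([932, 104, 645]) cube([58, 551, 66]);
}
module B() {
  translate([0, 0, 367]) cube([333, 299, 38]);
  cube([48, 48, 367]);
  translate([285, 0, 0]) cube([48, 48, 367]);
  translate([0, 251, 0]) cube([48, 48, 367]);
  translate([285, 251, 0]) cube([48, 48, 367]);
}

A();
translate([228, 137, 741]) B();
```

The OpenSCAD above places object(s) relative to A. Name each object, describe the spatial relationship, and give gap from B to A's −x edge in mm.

A is a table. B is a stool. The stool is on top of the table. The gap from the stool to the table's −x edge is 228 mm.

The stool's min-x is at 228; the table's min-x is 0; gap = 228 mm.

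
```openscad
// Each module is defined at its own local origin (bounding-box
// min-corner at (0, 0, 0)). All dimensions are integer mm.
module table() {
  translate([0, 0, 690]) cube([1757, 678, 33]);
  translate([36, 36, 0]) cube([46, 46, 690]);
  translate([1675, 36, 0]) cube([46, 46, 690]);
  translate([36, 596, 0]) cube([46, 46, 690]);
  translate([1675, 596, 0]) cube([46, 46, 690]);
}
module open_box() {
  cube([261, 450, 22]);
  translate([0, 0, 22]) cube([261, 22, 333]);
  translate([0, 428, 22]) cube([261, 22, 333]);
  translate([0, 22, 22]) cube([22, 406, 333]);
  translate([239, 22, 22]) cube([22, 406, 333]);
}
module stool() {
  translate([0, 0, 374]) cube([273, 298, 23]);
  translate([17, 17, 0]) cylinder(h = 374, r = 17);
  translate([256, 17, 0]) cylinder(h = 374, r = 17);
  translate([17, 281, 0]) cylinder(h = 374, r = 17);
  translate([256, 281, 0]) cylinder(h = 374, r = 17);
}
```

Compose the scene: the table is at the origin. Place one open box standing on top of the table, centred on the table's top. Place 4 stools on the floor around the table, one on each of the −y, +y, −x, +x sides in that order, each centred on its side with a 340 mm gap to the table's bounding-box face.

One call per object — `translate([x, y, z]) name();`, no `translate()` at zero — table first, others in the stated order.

table();
translate([748, 114, 723]) open_box();
translate([742, -638, 0]) stool();
translate([742, 1018, 0]) stool();
translate([-613, 190, 0]) stool();
translate([2097, 190, 0]) stool();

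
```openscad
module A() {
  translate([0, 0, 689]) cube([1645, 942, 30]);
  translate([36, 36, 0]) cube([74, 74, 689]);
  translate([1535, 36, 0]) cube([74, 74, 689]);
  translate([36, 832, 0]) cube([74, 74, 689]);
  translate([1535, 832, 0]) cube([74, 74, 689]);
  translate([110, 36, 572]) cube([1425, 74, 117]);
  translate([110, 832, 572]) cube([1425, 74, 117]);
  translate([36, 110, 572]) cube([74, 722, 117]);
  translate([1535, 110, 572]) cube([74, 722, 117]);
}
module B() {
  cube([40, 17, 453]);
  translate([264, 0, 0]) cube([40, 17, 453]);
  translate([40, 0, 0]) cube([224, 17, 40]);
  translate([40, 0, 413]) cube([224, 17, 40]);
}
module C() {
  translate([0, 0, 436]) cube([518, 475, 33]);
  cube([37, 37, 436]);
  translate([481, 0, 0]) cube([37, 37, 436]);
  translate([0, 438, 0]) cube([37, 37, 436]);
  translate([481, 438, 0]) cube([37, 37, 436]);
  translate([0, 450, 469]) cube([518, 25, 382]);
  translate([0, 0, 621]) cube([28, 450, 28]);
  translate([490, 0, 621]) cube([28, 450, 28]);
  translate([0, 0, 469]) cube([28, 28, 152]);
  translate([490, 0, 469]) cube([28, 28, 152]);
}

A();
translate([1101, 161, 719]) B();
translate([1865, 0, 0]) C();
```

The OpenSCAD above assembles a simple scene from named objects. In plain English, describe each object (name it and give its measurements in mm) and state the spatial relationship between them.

A is a table: top 1645 mm (x) × 942 mm (y), 30 mm thick, upper face at z = 719 mm, on four 74×74 mm square legs, each inset 36 mm from the nearest pair of top edges, running from z = 0 to the bottom of the top. Four apron rails, 74 mm thick and 117 mm tall, run between adjacent legs with their top edges flush with the underside of the top and their outer faces flush with the legs' outer faces.

B is a rectangular picture frame lying in the x–z plane (depth along y). The opening is 224 mm wide (x) by 373 mm tall (z), surrounded by a border 40 mm wide on all four sides. The frame is 17 mm deep and is made of two full-height vertical stiles with two horizontal rails fitted between them.

C is a chair: 518×475 mm seat, 33 mm thick, top at z = 469 mm, on four 37 mm square corner legs flush with the seat edges. A 25 mm thick backrest slab spans the full seat width, extending 382 mm above the seat top, its back face flush with the seat's +y edge. Two armrests of 28×28 mm section run along each side from the seat's front edge to the front of the backrest, top faces 180 mm above the seat top and outer faces flush with the seat's x-edges; a 28×28 mm post under the front of each armrest stands on the seat at the front corner.

The picture frame is on top of the table. The chair is on the floor beside the table on its +x side.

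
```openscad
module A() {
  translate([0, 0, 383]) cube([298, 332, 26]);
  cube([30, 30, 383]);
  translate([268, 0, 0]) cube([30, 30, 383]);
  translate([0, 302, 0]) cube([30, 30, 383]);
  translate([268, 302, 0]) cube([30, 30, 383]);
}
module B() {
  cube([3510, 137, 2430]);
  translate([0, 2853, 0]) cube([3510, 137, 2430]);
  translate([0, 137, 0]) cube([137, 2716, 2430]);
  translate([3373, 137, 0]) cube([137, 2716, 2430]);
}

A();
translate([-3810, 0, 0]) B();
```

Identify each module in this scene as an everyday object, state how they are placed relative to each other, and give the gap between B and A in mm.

A is a stool. B is a house frame. The house frame is on the floor beside the stool on its −x side. The gap between the house frame and the stool is 300 mm.

The house frame's nearest face is 300 mm from the stool's −x face.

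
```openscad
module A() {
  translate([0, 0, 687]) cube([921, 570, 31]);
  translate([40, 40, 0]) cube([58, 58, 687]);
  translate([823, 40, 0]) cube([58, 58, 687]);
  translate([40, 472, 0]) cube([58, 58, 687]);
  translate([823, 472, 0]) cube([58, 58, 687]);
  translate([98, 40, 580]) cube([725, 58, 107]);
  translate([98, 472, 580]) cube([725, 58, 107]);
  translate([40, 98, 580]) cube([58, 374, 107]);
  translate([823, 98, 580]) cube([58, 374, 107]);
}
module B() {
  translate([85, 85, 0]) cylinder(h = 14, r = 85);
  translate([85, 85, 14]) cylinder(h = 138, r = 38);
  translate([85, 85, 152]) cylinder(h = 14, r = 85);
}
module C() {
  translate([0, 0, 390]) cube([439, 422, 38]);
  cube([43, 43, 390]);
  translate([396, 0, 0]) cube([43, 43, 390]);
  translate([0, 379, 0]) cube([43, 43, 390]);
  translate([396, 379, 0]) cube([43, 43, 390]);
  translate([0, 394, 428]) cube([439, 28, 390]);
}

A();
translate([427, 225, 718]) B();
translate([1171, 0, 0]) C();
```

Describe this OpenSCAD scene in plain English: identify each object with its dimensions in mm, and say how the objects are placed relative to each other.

A is a table with a 921×570 mm rectangular top, 31 mm thick, top surface at z = 718 mm, supported by four 58×58 mm square legs, each inset 40 mm from the nearest pair of top edges, running from the floor. Four apron rails, 58 mm thick and 107 mm tall, run between adjacent legs with their top edges flush with the underside of the top and their outer faces flush with the legs' outer faces.

B is a spool: two coaxial disc flanges of radius 85 mm and thickness 14 mm, joined by a core cylinder of radius 38 mm and height 138 mm. The lower flange rests on z = 0 and the three cylinders share a vertical axis.

C is a chair: 439×422 mm seat, 38 mm thick, top at z = 428 mm, on four 43 mm square corner legs flush with the seat edges. A 28 mm thick backrest slab spans the full seat width, extending 390 mm above the seat top, its back face flush with the seat's +y edge.

The spool is on top of the table. The chair is on the floor beside the table on its +x side.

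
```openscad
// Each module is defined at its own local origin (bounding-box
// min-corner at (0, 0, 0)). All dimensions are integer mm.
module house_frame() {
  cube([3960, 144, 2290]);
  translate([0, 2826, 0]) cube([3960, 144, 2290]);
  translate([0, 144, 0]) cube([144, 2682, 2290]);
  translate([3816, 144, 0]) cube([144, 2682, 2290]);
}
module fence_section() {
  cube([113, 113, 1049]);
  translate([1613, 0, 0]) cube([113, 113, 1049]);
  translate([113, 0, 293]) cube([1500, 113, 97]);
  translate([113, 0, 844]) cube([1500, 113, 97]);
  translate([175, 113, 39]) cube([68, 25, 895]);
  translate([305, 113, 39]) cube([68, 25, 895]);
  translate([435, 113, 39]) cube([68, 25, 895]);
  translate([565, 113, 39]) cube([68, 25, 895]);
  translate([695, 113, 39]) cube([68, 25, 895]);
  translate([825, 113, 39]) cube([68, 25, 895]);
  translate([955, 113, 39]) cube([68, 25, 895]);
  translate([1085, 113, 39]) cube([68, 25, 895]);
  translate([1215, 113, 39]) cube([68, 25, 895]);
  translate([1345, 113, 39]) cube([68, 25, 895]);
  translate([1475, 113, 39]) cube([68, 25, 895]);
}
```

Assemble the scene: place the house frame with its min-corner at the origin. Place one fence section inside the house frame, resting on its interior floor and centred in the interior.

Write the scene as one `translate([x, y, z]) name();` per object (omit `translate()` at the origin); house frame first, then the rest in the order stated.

house_frame();
translate([1117, 1416, 0]) fence_section();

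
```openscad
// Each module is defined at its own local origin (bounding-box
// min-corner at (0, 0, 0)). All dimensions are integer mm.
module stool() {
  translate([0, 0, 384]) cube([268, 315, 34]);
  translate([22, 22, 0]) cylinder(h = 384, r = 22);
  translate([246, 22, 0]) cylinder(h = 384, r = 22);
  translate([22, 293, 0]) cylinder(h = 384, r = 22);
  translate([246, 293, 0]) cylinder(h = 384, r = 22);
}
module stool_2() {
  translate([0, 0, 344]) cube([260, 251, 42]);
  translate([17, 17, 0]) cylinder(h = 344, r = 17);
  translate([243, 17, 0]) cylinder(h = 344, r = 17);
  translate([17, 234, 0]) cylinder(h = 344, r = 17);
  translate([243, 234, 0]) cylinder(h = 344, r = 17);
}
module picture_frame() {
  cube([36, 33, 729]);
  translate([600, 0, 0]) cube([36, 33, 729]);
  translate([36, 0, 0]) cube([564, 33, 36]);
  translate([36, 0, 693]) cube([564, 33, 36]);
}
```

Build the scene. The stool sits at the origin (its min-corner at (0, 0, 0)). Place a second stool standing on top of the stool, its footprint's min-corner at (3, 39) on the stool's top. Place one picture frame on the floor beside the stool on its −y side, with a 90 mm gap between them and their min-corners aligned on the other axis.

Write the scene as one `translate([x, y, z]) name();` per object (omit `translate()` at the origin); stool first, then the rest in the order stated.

stool();
translate([3, 39, 418]) stool_2();
translate([0, -123, 0]) picture_frame();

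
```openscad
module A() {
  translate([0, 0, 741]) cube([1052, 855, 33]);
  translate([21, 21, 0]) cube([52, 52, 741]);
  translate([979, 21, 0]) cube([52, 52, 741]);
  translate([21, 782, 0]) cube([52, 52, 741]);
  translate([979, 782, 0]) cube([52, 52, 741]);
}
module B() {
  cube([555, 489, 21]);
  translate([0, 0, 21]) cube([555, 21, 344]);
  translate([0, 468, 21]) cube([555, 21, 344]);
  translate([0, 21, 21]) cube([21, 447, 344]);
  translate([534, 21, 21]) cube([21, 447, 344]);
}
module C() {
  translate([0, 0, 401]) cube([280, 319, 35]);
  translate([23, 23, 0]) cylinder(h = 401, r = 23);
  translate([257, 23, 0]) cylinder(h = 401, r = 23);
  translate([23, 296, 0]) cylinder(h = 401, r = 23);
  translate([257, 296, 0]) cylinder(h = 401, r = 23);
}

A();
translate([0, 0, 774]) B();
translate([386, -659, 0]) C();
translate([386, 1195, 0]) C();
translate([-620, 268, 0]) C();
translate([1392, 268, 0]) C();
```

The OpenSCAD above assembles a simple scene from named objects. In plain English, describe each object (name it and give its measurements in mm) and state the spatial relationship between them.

A is a table: top 1052 mm (x) × 855 mm (y), 33 mm thick, upper face at z = 774 mm, on four 52×52 mm square legs, each inset 21 mm from the nearest pair of top edges, running from z = 0 to the bottom of the top.

B is an open storage box with external size 555×489×365 mm and wall thickness 21 mm (the base is also 21 mm thick). The base covers the whole footprint; the four walls stand on the base, with the y-facing walls full-width and the x-facing walls fitting between their inner faces.

C is a four-legged stool. The seat is a 280×319×35 mm slab whose top surface is at z = 436 mm; four round legs, each 46 mm in diameter, run from the floor (z = 0) to the underside of the seat, each leg's axis is inset half a diameter from the nearest pair of seat edges (so the leg's bounding box is flush with the corner).

The open box is on top of the table. Four stools sit around the table at the −y, +y, −x, +x sides.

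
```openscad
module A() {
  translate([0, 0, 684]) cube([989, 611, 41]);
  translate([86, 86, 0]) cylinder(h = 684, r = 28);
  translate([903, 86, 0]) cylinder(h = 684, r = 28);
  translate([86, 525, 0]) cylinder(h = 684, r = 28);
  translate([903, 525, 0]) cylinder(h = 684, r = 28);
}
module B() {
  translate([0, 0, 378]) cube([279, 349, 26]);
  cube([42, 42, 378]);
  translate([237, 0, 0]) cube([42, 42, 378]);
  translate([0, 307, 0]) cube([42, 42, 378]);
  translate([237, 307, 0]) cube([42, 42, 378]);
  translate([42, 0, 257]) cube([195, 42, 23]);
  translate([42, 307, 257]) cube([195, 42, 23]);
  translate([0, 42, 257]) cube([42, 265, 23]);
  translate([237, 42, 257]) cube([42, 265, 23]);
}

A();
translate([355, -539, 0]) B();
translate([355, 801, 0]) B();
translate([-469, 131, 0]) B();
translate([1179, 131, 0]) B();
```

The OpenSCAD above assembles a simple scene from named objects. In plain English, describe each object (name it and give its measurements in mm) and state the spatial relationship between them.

A is a rectangular dining table. The top is 989×611×41 mm with its upper surface at z = 725 mm. It stands on four round legs of 56 mm diameter, each leg's bounding box inset 58 mm from the nearest pair of top edges, running from the floor to the underside of the top.

B is a four-legged stool. The seat is 279×349 mm, 26 mm thick, top at z = 404 mm. It stands on four square legs, each 42×42 mm in cross-section, from z = 0 to the seat underside, each flush with a corner of the seat. Four stretchers, 42 mm wide and 23 mm tall, connect adjacent legs with their undersides at z = 257 mm, each running between the inner faces of the legs it joins and aligned with the legs' outer faces on the other axis.

Four stools sit around the table at the −y, +y, −x, +x sides.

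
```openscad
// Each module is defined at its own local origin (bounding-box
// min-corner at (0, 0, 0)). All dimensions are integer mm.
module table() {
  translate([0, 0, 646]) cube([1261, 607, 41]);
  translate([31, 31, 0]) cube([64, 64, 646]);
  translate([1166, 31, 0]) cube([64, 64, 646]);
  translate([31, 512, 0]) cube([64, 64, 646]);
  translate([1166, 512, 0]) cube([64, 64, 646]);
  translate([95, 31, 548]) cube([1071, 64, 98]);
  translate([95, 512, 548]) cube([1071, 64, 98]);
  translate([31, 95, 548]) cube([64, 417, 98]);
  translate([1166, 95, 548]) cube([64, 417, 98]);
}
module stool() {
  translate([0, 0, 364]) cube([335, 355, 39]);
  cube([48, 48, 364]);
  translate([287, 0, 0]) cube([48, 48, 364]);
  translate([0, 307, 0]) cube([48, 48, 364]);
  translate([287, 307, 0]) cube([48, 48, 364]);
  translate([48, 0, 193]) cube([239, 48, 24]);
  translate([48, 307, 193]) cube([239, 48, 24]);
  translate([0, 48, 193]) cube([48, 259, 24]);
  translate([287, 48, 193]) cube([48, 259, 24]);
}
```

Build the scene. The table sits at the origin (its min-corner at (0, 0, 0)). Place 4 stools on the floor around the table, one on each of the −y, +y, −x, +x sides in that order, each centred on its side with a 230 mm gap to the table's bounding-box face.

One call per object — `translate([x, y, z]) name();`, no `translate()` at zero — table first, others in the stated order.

table();
translate([463, -585, 0]) stool();
translate([463, 837, 0]) stool();
translate([-565, 126, 0]) stool();
translate([1491, 126, 0]) stool();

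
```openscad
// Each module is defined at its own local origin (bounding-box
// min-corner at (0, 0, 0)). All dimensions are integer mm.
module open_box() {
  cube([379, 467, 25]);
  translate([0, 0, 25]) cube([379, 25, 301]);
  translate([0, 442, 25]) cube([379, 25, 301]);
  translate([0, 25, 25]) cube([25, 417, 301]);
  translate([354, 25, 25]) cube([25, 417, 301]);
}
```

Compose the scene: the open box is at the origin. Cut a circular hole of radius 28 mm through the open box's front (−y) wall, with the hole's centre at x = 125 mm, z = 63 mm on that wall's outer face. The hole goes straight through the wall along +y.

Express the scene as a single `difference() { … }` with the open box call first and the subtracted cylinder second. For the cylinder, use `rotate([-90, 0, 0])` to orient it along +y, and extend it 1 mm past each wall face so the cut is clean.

difference() {
  open_box();
  translate([125, -1, 63]) rotate([-90, 0, 0]) cylinder(h = 27, r = 28);
}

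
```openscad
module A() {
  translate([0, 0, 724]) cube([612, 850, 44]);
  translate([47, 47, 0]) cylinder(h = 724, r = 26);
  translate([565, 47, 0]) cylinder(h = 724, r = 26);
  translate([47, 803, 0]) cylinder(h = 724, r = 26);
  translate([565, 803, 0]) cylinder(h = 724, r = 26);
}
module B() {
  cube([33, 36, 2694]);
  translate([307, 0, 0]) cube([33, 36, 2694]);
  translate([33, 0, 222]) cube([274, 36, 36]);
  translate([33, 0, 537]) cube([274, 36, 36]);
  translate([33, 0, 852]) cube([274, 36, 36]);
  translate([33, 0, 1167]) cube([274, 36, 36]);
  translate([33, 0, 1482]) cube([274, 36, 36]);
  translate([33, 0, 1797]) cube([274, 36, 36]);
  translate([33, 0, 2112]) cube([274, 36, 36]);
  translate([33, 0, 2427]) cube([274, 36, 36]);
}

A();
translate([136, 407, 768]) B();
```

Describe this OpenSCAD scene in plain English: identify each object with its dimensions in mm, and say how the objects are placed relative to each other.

A is a table with a 612×850 mm rectangular top, 44 mm thick, top surface at z = 768 mm, supported by four round legs of 52 mm diameter, each leg's bounding box inset 21 mm from the nearest pair of top edges, running from the floor.

B is a wooden ladder with two side rails of 33×36 mm section and 2694 mm height, set 340 mm apart overall. Between them run 8 rectangular rungs (36 mm deep, 36 mm thick), front faces flush with the rails' −y face. The bottom of the first rung is 222 mm above the floor and each subsequent rung is 315 mm higher than the one below.

The ladder is on top of the table, centred.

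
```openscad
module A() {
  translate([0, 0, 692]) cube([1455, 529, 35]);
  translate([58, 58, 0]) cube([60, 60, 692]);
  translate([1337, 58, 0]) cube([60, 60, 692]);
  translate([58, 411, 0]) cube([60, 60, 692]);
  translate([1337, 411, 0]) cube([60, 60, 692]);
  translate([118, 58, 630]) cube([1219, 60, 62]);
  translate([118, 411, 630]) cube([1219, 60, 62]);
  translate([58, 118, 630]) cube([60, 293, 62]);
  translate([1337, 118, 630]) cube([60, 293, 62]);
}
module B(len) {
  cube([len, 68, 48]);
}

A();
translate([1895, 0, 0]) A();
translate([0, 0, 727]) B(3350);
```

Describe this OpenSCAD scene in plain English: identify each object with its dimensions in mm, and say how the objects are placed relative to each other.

A is a rectangular dining table. The top is 1455×529×35 mm with its upper surface at z = 727 mm. It stands on four 60×60 mm square legs, each inset 58 mm from the nearest pair of top edges, running from the floor to the underside of the top. Four apron rails, 60 mm thick and 62 mm tall, run between adjacent legs with their top edges flush with the underside of the top and their outer faces flush with the legs' outer faces.

B is a rectangular beam 3350 mm long (x), 68 mm deep (y), 48 mm thick (z).

The beam spans the tops of two tables placed 440 mm apart, resting at z = 727 mm.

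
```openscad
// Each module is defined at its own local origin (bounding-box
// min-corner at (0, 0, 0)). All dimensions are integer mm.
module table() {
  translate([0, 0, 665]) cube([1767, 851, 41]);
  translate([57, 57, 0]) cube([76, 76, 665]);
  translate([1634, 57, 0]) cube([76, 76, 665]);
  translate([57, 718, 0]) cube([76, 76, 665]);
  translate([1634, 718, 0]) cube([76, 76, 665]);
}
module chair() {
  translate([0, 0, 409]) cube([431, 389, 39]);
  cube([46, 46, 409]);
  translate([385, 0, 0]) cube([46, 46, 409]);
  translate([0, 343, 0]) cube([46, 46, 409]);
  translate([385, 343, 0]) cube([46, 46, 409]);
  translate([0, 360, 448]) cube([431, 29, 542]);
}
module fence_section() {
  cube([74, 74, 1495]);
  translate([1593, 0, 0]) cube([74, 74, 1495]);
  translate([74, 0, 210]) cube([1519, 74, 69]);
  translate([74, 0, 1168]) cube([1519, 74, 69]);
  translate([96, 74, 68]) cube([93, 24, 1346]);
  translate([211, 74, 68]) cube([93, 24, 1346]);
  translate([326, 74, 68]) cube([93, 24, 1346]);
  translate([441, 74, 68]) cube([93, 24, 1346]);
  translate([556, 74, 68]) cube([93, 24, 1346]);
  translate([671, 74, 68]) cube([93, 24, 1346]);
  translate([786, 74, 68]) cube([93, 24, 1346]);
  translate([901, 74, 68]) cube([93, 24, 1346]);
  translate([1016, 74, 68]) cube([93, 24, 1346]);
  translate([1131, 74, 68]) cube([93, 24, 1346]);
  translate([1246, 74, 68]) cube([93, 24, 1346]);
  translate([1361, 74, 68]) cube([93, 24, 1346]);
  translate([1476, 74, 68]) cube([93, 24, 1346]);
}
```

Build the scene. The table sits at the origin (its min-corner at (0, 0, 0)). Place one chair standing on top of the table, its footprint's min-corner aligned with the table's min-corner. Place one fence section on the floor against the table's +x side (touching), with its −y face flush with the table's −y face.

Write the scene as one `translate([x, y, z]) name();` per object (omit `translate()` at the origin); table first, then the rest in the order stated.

table();
translate([0, 0, 706]) chair();
translate([1767, 0, 0]) fence_section();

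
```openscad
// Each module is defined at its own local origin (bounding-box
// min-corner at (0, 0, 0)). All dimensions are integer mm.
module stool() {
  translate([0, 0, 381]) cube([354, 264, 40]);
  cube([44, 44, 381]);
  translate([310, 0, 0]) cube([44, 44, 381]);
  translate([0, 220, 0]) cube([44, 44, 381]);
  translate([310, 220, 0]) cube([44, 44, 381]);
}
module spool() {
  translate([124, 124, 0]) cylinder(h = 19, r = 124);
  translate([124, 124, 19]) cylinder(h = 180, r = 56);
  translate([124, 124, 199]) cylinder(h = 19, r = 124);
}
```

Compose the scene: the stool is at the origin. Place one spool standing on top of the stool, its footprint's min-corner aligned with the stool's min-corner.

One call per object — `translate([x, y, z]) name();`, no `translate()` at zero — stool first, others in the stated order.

stool();
translate([0, 0, 421]) spool();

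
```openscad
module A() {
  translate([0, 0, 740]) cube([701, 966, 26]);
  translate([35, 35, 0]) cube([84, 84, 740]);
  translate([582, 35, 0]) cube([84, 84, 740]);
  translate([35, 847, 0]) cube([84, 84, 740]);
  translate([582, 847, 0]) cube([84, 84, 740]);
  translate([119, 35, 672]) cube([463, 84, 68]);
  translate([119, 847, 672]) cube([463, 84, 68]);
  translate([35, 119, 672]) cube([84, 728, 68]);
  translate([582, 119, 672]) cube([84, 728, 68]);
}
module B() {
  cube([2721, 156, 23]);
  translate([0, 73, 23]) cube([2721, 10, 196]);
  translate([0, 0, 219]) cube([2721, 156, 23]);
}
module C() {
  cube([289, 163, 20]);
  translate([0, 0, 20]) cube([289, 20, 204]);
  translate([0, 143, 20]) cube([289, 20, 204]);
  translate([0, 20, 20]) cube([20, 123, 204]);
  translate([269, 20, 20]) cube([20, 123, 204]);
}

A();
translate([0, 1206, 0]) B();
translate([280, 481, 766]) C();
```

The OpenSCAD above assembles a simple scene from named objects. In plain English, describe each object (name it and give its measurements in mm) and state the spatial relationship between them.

A is a table: top 701 mm (x) × 966 mm (y), 26 mm thick, upper face at z = 766 mm, on four 84×84 mm square legs, each inset 35 mm from the nearest pair of top edges, running from z = 0 to the bottom of the top. Four apron rails, 84 mm thick and 68 mm tall, run between adjacent legs with their top edges flush with the underside of the top and their outer faces flush with the legs' outer faces.

B is an I-beam lying along x, 2721 mm long. Overall section height 242 mm. Two flanges 156 mm wide (y) and 23 mm thick, one on the floor and one at the top; a web 10 mm thick runs between them, centred on the flange width.

C is an open-topped rectangular box: outside dimensions 289×163×224 mm, with a uniform wall and base thickness of 20 mm. The base is a full 289×163 slab on the floor; four walls sit on top of the base. The front and back walls (the −y and +y sides) span the full width; the two side walls fit between them.

The I-beam is on the floor beside the table on its +y side. The open box is on top of the table.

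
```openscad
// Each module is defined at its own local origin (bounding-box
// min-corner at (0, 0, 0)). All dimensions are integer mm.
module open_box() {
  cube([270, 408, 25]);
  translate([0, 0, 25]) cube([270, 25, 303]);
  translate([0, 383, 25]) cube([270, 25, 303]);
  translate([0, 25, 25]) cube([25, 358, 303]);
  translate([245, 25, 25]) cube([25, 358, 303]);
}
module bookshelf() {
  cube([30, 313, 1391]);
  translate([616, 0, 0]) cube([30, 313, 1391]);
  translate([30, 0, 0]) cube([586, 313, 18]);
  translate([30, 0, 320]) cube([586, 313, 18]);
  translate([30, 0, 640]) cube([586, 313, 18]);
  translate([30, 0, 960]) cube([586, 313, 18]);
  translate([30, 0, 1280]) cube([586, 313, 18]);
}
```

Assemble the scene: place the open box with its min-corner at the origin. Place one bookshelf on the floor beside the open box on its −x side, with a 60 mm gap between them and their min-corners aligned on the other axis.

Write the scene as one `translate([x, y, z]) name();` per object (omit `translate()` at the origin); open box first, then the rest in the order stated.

open_box();
translate([-706, 0, 0]) bookshelf();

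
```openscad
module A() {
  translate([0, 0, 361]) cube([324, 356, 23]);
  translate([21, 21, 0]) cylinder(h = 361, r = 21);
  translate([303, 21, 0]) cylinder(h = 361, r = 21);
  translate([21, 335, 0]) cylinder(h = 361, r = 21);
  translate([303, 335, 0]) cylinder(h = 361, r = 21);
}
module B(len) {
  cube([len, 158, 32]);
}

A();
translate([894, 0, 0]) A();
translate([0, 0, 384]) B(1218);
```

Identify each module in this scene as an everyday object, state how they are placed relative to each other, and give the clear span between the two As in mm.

Second stool starts at x = 894; first ends at x = 324; clear span = 894 − 324 = 570 mm.

A is a stool. B is a beam. A beam spans the tops of two stools. The clear span between the two stools is 570 mm.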